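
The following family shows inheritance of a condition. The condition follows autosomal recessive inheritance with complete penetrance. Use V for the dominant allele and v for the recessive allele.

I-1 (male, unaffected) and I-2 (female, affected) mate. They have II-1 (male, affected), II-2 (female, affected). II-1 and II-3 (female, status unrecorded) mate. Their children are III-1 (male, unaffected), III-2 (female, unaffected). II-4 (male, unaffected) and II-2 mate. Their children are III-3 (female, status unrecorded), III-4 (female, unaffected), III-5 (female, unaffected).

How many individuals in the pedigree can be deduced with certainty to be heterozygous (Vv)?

Obligate heterozygotes: I-1 is unaffected so carries V and passed v to II-1 (vv), so I-1 is Vv; III-1 is unaffected so carries V and received v from II-1 (vv), so III-1 is Vv; III-2 is unaffected so carries V and received v from II-1 (vv), so III-2 is Vv; III-4 is unaffected so carries V and received v from II-2 (vv), so III-4 is Vv; III-5 is unaffected so carries V and received v from II-2 (vv), so III-5 is Vv.
Every other individual is either homozygous by phenotype or has at least one consistent homozygous assignment, so the count is 5.

5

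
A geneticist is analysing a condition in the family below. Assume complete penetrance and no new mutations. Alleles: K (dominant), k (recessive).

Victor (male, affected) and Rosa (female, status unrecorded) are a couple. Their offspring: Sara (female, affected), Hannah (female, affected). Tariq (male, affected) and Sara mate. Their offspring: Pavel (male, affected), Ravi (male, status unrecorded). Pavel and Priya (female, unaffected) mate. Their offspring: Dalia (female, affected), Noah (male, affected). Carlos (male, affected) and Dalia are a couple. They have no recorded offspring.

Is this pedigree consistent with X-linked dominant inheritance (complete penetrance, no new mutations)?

No

Under X-linked dominant, Noah (affected, male) cannot arise from Pavel (affected) × Priya (unaffected).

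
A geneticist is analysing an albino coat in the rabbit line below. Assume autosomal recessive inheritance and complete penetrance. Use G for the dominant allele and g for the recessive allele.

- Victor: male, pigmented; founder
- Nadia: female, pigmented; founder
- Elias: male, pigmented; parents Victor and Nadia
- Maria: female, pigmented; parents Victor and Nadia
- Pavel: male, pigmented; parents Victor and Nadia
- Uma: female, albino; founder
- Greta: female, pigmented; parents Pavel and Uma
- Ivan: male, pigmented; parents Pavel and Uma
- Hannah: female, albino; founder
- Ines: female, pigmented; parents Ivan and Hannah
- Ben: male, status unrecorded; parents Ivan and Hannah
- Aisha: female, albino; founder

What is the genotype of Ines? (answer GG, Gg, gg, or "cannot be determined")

Gg

From phenotype alone, Ines is GG or Gg.
Ines is pigmented so carries G and received g from Hannah (gg), so Ines is Gg.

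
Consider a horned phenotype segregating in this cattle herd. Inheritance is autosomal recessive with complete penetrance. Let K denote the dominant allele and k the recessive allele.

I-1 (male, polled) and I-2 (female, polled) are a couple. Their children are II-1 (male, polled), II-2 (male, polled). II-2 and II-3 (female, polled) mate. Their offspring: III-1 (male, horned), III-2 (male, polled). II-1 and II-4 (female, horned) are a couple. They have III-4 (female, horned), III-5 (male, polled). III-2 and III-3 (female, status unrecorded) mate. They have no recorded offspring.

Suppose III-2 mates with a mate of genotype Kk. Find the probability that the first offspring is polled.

5/6

II-2 is polled so carries K and passed k to III-1 (kk), so II-2 is Kk.
II-3 is polled so carries K and passed k to III-1 (kk), so II-3 is Kk.
III-2 is a polled offspring of II-2 (Kk) × II-3 (Kk), whose cross gives 1/4 KK : 1/2 Kk : 1/4 kk; conditioning on being polled, III-2 is KK with probability 1/3, Kk with probability 2/3.
Summing over parental genotype combinations, P(offspring is polled) = 1/3·1 + 2/3·3/4 = 5/6.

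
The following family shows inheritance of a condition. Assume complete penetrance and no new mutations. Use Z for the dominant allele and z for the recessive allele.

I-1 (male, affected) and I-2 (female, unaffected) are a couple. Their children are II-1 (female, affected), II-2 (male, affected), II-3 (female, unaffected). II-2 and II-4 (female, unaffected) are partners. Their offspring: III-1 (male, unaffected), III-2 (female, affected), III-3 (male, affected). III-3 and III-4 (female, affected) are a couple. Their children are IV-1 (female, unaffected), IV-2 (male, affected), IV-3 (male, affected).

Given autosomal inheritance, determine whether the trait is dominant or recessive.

III-3 and III-4 are both affected yet have an unaffected child IV-1. Under a recessive model two affected parents are homozygous and every child would be affected, so the trait cannot be recessive.

dominant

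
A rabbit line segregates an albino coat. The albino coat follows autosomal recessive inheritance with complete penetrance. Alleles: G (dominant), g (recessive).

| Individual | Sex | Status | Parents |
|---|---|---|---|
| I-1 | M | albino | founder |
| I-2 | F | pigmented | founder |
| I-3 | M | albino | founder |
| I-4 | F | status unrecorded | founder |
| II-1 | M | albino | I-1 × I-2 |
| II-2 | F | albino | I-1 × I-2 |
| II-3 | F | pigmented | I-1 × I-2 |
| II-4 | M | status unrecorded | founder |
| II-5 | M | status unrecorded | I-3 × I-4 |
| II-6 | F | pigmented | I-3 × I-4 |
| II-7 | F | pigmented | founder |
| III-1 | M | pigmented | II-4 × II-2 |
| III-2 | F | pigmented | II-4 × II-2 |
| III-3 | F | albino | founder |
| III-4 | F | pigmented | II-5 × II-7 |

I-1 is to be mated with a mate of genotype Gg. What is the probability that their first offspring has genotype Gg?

1/2

I-1 is albino, so I-1 is gg.
The cross gives 1/2 Gg : 1/2 gg, so P(offspring has genotype Gg) = 1/2.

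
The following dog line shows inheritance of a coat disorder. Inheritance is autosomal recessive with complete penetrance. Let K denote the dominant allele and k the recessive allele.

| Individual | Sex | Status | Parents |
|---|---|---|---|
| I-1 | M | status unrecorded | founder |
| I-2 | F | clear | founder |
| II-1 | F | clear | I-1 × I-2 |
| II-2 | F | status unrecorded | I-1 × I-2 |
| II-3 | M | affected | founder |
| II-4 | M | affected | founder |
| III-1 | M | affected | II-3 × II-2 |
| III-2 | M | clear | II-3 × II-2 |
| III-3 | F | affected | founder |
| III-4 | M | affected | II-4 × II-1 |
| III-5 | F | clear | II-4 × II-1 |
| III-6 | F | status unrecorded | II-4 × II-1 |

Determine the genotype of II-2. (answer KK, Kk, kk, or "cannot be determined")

From phenotype alone, II-2 is KK or Kk or kk.
II-2 passed K to III-2 (Kk, whose k came from II-3) and passed k to III-1 (kk), so II-2 is Kk.

Kk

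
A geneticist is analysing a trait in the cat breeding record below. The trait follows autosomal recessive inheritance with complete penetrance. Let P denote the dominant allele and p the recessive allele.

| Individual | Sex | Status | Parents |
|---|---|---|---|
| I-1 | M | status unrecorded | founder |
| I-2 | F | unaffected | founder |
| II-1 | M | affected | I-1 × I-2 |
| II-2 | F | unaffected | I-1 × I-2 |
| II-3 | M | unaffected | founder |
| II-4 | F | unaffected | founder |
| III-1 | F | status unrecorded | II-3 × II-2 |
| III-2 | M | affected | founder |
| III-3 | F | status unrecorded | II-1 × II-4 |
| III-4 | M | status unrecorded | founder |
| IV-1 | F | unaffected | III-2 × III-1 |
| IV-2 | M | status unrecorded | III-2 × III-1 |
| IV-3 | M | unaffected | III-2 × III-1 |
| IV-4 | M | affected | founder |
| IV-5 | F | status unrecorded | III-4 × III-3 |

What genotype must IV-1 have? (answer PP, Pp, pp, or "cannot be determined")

Pp

From phenotype alone, IV-1 is PP or Pp.
IV-1 is unaffected so carries P and received p from III-2 (pp), so IV-1 is Pp.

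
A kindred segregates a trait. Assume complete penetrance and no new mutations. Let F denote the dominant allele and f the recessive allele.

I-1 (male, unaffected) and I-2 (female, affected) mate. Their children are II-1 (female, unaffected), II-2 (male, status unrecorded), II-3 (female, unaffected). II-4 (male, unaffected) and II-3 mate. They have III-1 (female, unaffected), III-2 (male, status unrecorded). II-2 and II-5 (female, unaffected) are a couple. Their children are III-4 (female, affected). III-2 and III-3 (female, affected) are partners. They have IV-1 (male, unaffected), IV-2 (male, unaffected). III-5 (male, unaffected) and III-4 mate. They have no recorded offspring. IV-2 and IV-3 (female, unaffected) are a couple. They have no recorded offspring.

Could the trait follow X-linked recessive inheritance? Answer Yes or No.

Under X-linked recessive, IV-1 (unaffected, male) cannot arise from III-2 (unrecorded) × III-3 (affected).

No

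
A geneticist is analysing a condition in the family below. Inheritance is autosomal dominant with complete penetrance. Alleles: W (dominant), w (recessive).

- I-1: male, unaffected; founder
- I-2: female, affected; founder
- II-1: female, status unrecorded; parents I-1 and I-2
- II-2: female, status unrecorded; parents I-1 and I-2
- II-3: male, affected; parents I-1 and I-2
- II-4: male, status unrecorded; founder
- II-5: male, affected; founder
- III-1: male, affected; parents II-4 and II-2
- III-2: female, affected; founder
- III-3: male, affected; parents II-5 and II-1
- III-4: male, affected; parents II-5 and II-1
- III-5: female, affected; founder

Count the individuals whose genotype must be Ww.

Obligate heterozygotes: II-3 is affected so carries W and received w from I-1 (ww), so II-3 is Ww.
Every other individual is either homozygous by phenotype or has at least one consistent homozygous assignment, so the count is 1.

1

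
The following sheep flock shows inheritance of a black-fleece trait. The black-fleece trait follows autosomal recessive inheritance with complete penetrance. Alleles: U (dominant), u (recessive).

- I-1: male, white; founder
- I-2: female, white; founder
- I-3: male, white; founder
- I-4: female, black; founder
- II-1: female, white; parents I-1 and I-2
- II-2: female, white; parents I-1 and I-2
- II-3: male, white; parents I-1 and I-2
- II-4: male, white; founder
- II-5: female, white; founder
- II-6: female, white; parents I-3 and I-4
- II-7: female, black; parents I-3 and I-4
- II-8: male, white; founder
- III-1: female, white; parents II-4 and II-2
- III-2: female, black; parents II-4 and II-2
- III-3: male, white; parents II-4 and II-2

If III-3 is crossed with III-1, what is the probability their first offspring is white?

II-4 is white so carries U and passed u to III-2 (uu), so II-4 is Uu.
II-2 is white so carries U and passed u to III-2 (uu), so II-2 is Uu.
III-3 is a white offspring of II-4 (Uu) × II-2 (Uu), whose cross gives 1/4 UU : 1/2 Uu : 1/4 uu; conditioning on being white, III-3 is UU with probability 1/3, Uu with probability 2/3.
III-1 is a white offspring of II-4 (Uu) × II-2 (Uu), whose cross gives 1/4 UU : 1/2 Uu : 1/4 uu; conditioning on being white, III-1 is UU with probability 1/3, Uu with probability 2/3.
Summing over parental genotype combinations, P(offspring is white) = 1/9·1 + 2/9·1 + 2/9·1 + 4/9·3/4 = 8/9.

8/9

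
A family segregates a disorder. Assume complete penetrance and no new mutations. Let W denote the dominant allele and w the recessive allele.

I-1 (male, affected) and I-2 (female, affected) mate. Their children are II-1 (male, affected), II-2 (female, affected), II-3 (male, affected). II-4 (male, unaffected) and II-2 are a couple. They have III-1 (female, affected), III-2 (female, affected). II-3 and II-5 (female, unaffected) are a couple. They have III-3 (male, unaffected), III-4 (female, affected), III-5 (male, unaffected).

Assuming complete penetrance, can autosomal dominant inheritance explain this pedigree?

Yes

A consistent assignment under autosomal dominant exists: I-1 WW, I-2 Ww, II-1 WW, II-2 WW, II-3 Ww, II-4 ww, II-5 ww, III-1 Ww, III-2 Ww, III-3 ww, III-4 Ww, III-5 ww.
In this assignment every recorded phenotype matches its genotype and every non-founder's genotype is obtainable from its parents' genotypes, so the pedigree is consistent.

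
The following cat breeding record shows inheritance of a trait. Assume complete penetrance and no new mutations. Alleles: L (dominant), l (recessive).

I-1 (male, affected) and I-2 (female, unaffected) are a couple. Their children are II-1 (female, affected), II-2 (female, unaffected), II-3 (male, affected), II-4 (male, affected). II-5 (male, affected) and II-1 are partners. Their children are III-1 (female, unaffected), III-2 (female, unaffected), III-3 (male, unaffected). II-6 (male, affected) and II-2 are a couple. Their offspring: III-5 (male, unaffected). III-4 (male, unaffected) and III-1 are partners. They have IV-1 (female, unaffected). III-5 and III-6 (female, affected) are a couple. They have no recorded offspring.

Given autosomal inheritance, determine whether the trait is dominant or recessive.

dominant

II-5 and II-1 are both affected yet have an unaffected child III-1. Under a recessive model two affected parents are homozygous and every child would be affected, so the trait cannot be recessive.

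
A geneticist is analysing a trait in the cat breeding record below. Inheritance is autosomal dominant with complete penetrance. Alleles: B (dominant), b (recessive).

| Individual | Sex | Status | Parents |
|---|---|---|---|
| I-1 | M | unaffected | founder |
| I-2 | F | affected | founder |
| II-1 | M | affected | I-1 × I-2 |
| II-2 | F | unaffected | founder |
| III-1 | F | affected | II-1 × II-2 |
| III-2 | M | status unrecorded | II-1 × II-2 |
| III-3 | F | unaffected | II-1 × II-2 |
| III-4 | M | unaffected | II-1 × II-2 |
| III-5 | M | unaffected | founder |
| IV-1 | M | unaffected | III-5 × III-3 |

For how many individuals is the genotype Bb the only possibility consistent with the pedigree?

Obligate heterozygotes: II-1 is affected so carries B and received b from I-1 (bb), so II-1 is Bb; III-1 is affected so carries B and received b from II-2 (bb), so III-1 is Bb.
Every other individual is either homozygous by phenotype or has at least one consistent homozygous assignment, so the count is 2.

2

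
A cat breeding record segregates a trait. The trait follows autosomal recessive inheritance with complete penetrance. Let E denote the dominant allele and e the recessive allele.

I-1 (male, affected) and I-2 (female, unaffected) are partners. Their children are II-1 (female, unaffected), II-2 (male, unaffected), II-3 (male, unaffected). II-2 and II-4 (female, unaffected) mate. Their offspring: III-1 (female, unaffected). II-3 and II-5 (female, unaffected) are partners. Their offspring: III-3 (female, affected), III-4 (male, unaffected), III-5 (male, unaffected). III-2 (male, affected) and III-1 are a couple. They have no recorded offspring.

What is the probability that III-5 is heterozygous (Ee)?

2/3

II-3 is unaffected so carries E and received e from I-1 (ee), so II-3 is Ee.
II-5 is unaffected so carries E and passed e to III-3 (ee), so II-5 is Ee.
Their cross gives offspring ratios 1/4 EE : 1/2 Ee : 1/4 ee. Conditioning on III-5 being unaffected, P(Ee) = 1/2 / 3/4 = 2/3.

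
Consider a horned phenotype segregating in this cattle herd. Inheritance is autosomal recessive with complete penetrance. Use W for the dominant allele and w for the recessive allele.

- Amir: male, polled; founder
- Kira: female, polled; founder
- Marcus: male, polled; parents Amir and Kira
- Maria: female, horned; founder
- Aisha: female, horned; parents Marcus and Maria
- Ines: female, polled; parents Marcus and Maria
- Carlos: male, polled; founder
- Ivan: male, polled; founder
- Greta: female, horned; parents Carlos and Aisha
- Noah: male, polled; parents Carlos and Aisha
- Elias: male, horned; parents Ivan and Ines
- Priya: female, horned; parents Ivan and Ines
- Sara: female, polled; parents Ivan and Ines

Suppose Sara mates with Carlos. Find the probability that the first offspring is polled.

Ivan is polled so carries W and passed w to Elias (ww), so Ivan is Ww.
Ines is polled so carries W and received w from Maria (ww), so Ines is Ww.
Sara is a polled offspring of Ivan (Ww) × Ines (Ww), whose cross gives 1/4 WW : 1/2 Ww : 1/4 ww; conditioning on being polled, Sara is WW with probability 1/3, Ww with probability 2/3.
Carlos is polled so carries W and passed w to Greta (ww), so Carlos is Ww.
Summing over parental genotype combinations, P(offspring is polled) = 1/3·1 + 2/3·3/4 = 5/6.

5/6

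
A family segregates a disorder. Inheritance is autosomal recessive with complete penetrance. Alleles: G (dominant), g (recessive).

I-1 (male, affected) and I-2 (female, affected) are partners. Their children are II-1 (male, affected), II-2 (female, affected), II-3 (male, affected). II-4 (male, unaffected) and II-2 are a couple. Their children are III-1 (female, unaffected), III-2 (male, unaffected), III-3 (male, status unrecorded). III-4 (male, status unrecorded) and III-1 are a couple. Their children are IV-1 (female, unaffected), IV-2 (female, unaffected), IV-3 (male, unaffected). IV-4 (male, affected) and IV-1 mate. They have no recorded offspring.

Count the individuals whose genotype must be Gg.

2

Obligate heterozygotes: III-1 is unaffected so carries G and received g from II-2 (gg), so III-1 is Gg; III-2 is unaffected so carries G and received g from II-2 (gg), so III-2 is Gg.
Every other individual is either homozygous by phenotype or has at least one consistent homozygous assignment, so the count is 2.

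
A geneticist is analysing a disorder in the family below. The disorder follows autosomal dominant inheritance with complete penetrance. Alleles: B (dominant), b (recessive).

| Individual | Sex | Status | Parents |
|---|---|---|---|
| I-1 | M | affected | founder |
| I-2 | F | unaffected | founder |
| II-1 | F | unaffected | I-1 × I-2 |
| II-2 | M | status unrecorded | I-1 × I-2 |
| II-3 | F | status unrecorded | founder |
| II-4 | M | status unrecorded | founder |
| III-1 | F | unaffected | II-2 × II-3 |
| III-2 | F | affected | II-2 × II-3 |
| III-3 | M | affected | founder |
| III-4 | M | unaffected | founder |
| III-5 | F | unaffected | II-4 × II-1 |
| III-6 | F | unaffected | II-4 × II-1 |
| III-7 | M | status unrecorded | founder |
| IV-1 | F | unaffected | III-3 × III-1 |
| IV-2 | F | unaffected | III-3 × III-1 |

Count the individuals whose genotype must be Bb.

Obligate heterozygotes: I-1 is affected so carries B and passed b to II-1 (bb), so I-1 is Bb; III-3 is affected so carries B and passed b to IV-1 (bb), so III-3 is Bb.
Every other individual is either homozygous by phenotype or has at least one consistent homozygous assignment, so the count is 2.

2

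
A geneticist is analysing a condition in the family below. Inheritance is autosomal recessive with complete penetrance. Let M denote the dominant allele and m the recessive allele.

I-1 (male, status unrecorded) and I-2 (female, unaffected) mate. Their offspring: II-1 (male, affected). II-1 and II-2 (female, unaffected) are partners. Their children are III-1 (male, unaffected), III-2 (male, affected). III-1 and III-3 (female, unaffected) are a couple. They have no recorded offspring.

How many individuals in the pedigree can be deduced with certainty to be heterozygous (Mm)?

3

Obligate heterozygotes: I-2 is unaffected so carries M and passed m to II-1 (mm), so I-2 is Mm; II-2 is unaffected so carries M and passed m to III-2 (mm), so II-2 is Mm; III-1 is unaffected so carries M and received m from II-1 (mm), so III-1 is Mm.
Every other individual is either homozygous by phenotype or has at least one consistent homozygous assignment, so the count is 3.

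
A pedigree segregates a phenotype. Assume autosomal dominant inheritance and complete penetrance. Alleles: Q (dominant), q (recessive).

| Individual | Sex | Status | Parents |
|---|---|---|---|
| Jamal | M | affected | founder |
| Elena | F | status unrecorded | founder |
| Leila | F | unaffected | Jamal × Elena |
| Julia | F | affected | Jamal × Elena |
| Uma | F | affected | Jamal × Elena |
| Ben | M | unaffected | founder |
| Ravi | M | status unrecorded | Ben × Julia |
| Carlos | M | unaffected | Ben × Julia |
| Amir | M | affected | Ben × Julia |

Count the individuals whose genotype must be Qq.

Obligate heterozygotes: Jamal is affected so carries Q and passed q to Leila (qq), so Jamal is Qq; Julia is affected so carries Q and passed q to Carlos (qq), so Julia is Qq; Amir is affected so carries Q and received q from Ben (qq), so Amir is Qq.
Every other individual is either homozygous by phenotype or has at least one consistent homozygous assignment, so the count is 3.

3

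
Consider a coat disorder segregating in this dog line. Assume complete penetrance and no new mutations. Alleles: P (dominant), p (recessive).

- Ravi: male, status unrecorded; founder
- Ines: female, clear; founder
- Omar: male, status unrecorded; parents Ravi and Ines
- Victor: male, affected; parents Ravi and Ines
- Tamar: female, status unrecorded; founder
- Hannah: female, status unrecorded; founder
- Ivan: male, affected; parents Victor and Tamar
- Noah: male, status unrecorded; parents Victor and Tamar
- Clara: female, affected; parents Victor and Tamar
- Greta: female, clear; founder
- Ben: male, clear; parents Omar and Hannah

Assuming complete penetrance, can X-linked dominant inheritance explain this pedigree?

No

Under X-linked dominant, Victor (affected, male) cannot arise from Ravi (unrecorded) × Ines (clear).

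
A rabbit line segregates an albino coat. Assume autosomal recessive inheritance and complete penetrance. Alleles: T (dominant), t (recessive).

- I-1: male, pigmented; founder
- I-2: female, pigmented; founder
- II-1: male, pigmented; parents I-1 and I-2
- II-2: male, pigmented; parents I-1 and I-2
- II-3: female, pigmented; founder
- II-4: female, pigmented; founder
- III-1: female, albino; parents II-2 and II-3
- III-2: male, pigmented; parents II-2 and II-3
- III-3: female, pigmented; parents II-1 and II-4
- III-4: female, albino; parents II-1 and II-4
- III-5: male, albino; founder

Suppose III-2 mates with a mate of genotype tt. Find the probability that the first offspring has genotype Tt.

2/3

II-2 is pigmented so carries T and passed t to III-1 (tt), so II-2 is Tt.
II-3 is pigmented so carries T and passed t to III-1 (tt), so II-3 is Tt.
III-2 is a pigmented offspring of II-2 (Tt) × II-3 (Tt), whose cross gives 1/4 TT : 1/2 Tt : 1/4 tt; conditioning on being pigmented, III-2 is TT with probability 1/3, Tt with probability 2/3.
Summing over parental genotype combinations, P(offspring has genotype Tt) = 1/3·1 + 2/3·1/2 = 2/3.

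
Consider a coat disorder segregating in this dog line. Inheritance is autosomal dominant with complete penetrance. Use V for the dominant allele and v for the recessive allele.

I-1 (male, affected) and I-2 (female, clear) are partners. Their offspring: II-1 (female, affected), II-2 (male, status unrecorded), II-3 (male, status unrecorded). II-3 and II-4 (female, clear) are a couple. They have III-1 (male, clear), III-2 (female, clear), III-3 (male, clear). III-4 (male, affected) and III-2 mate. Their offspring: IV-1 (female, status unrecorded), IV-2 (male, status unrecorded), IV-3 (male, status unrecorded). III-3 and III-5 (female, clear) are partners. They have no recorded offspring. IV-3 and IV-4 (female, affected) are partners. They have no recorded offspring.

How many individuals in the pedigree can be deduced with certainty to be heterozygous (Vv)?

Obligate heterozygotes: II-1 is affected so carries V and received v from I-2 (vv), so II-1 is Vv.
Every other individual is either homozygous by phenotype or has at least one consistent homozygous assignment, so the count is 1.

1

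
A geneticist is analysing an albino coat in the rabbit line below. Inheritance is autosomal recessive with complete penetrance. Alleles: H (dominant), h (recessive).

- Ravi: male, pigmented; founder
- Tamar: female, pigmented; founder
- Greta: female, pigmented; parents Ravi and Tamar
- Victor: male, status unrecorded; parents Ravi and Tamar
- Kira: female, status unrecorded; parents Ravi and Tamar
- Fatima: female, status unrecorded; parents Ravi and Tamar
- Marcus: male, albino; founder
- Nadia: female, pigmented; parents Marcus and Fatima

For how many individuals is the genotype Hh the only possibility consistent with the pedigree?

Obligate heterozygotes: Nadia is pigmented so carries H and received h from Marcus (hh), so Nadia is Hh.
Every other individual is either homozygous by phenotype or has at least one consistent homozygous assignment, so the count is 1.

1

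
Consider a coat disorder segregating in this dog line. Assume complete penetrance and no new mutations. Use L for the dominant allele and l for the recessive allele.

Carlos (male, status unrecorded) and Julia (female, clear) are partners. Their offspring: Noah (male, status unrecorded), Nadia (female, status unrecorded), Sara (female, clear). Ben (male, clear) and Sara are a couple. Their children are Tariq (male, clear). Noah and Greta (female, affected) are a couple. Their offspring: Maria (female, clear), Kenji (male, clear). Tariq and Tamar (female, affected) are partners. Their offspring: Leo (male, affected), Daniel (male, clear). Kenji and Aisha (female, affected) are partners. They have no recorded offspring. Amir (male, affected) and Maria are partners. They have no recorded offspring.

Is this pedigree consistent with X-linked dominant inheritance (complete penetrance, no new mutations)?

Yes

A consistent assignment under X-linked dominant exists: Carlos X^l Y, Julia X^l X^l, Noah X^l Y, Nadia X^l X^l, Sara X^l X^l, Ben X^l Y, Greta X^L X^l, Tariq X^l Y, Tamar X^L X^l, Maria X^l X^l, Kenji X^l Y, Aisha X^L X^L, Amir X^L Y, Leo X^L Y, Daniel X^l Y.
In this assignment every recorded phenotype matches its genotype and every non-founder's genotype is obtainable from its parents' genotypes, so the pedigree is consistent.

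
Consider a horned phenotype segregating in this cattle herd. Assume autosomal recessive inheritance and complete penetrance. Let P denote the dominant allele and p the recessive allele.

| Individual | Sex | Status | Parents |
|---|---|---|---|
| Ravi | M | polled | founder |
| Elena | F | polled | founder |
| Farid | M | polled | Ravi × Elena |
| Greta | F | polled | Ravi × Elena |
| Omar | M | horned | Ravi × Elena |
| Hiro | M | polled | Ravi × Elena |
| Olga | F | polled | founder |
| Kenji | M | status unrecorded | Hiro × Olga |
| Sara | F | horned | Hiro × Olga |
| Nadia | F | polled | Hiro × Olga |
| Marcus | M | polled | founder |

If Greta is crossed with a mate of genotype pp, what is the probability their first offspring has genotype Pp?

2/3

Ravi is polled so carries P and passed p to Omar (pp), so Ravi is Pp.
Elena is polled so carries P and passed p to Omar (pp), so Elena is Pp.
Greta is a polled offspring of Ravi (Pp) × Elena (Pp), whose cross gives 1/4 PP : 1/2 Pp : 1/4 pp; conditioning on being polled, Greta is PP with probability 1/3, Pp with probability 2/3.
Summing over parental genotype combinations, P(offspring has genotype Pp) = 1/3·1 + 2/3·1/2 = 2/3.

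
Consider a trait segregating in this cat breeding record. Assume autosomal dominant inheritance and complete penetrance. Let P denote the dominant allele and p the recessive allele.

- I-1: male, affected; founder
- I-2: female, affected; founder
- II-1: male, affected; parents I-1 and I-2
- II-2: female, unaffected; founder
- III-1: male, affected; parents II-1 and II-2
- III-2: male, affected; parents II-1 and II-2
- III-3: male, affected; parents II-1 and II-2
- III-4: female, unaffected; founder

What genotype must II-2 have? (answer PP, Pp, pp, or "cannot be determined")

II-2 is unaffected, so II-2 is pp.

pp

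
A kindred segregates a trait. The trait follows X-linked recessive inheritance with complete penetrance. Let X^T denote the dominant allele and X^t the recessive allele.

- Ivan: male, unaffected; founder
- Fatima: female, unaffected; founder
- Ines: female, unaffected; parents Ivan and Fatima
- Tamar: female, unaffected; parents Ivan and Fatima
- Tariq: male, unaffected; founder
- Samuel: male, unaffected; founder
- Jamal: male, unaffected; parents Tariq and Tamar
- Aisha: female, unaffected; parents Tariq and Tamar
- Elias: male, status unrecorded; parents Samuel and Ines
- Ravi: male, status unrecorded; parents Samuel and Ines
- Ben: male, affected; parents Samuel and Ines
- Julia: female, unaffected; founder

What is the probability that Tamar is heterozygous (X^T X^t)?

1/3

Ivan is unaffected, so Ivan is X^T Y.
Fatima is unaffected so carries T and passed t to Ines (X^T X^t, whose T came from Ivan), so Fatima is X^T X^t.
Their cross gives offspring ratios 1/2 X^T X^T : 1/2 X^T X^t. Conditioning on Tamar being unaffected, P(X^T X^t) = 1/2 / 1 = 1/2 before taking Tamar's own offspring into account.
Tariq is unaffected, so Tariq is X^T Y.
Now use Tamar's offspring. Probability of each recorded status — unaffected son Jamal: 1/2 if Tamar is X^T X^t, 1 if X^T X^T. (Aisha: equally likely either way, so uninformative.)
Bayes: P(X^T X^t) = 1/2·1/2 / (1/2·1/2 + 1/2·1) = 1/3.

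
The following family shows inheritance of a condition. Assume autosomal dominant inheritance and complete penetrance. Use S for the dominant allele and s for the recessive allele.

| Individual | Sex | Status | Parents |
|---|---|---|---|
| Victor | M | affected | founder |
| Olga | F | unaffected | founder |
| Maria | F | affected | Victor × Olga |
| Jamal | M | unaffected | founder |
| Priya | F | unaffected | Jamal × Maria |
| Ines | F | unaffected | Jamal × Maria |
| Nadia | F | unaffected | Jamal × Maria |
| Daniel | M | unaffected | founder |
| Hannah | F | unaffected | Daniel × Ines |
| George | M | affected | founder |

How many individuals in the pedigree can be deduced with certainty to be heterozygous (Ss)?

Obligate heterozygotes: Maria is affected so carries S and received s from Olga (ss), so Maria is Ss.
Every other individual is either homozygous by phenotype or has at least one consistent homozygous assignment, so the count is 1.

1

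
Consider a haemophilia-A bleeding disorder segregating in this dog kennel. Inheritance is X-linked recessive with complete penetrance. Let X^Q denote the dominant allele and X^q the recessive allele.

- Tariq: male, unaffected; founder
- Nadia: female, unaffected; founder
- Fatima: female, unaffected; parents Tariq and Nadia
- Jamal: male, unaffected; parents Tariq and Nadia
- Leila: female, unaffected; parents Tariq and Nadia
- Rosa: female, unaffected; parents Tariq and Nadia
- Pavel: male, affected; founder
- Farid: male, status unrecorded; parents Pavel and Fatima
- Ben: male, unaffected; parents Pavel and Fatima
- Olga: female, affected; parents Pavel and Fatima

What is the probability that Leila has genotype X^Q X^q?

Tariq is unaffected, so Tariq is X^Q Y.
Nadia is unaffected so carries Q and passed q to Fatima (X^Q X^q, whose Q came from Tariq), so Nadia is X^Q X^q.
Their cross gives offspring ratios 1/2 X^Q X^Q : 1/2 X^Q X^q. Conditioning on Leila being unaffected, P(X^Q X^q) = 1/2 / 1 = 1/2.

1/2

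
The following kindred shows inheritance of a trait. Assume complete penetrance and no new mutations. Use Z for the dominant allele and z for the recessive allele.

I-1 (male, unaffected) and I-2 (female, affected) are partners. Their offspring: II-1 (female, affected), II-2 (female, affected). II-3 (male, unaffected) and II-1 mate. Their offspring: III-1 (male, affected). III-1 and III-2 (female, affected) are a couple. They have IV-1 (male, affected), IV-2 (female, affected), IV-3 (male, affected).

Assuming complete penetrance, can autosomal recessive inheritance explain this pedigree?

A consistent assignment under autosomal recessive exists: I-1 Zz, I-2 zz, II-1 zz, II-2 zz, II-3 Zz, III-1 zz, III-2 zz, IV-1 zz, IV-2 zz, IV-3 zz.
In this assignment every recorded phenotype matches its genotype and every non-founder's genotype is obtainable from its parents' genotypes, so the pedigree is consistent.

Yes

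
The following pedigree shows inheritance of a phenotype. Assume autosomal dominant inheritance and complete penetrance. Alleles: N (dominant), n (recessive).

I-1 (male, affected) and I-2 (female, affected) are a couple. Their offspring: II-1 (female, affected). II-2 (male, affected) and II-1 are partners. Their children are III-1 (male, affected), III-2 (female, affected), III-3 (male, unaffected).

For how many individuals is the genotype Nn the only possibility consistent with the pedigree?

2

Obligate heterozygotes: II-1 is affected so carries N and passed n to III-3 (nn), so II-1 is Nn; II-2 is affected so carries N and passed n to III-3 (nn), so II-2 is Nn.
Every other individual is either homozygous by phenotype or has at least one consistent homozygous assignment, so the count is 2.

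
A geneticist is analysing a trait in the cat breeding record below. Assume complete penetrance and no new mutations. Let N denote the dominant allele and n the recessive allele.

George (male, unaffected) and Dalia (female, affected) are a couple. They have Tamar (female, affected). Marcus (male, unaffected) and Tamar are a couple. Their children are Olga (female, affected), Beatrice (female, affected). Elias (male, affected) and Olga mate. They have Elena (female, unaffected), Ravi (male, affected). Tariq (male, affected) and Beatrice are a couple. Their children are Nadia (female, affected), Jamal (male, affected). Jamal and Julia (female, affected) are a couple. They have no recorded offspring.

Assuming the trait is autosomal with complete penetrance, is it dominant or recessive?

Elias and Olga are both affected yet have an unaffected child Elena. Under a recessive model two affected parents are homozygous and every child would be affected, so the trait cannot be recessive.

dominant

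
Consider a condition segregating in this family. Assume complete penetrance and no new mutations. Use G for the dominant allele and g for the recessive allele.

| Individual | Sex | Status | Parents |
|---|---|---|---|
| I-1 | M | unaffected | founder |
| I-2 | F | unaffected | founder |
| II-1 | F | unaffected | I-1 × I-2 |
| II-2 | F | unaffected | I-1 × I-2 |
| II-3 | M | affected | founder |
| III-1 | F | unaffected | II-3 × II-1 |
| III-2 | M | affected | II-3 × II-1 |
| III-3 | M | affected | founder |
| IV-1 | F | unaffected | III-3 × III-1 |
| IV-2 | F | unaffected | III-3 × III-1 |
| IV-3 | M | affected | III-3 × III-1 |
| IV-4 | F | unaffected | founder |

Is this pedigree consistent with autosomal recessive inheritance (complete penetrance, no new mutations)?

A consistent assignment under autosomal recessive exists: I-1 GG, I-2 Gg, II-1 Gg, II-2 GG, II-3 gg, III-1 Gg, III-2 gg, III-3 gg, IV-1 Gg, IV-2 Gg, IV-3 gg, IV-4 GG.
In this assignment every recorded phenotype matches its genotype and every non-founder's genotype is obtainable from its parents' genotypes, so the pedigree is consistent.

Yes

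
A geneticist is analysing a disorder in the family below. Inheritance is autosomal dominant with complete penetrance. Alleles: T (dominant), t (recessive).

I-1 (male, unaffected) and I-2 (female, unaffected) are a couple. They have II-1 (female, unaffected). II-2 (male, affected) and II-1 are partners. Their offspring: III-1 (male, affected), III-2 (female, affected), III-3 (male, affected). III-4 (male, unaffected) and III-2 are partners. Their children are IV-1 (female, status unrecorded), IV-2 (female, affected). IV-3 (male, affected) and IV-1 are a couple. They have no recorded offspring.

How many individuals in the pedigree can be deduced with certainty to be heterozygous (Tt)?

4

Obligate heterozygotes: III-1 is affected so carries T and received t from II-1 (tt), so III-1 is Tt; III-2 is affected so carries T and received t from II-1 (tt), so III-2 is Tt; III-3 is affected so carries T and received t from II-1 (tt), so III-3 is Tt; IV-2 is affected so carries T and received t from III-4 (tt), so IV-2 is Tt.
Every other individual is either homozygous by phenotype or has at least one consistent homozygous assignment, so the count is 4.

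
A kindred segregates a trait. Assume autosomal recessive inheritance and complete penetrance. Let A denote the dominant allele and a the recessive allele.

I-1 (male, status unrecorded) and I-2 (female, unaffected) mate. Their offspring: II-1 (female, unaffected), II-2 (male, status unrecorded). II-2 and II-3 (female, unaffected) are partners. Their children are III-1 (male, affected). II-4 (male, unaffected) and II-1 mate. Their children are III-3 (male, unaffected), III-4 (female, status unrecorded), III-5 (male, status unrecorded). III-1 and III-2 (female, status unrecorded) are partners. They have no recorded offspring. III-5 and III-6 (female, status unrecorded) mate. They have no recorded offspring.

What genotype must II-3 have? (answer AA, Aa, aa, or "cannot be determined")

Aa

From phenotype alone, II-3 is AA or Aa.
II-3 is unaffected so carries A and passed a to III-1 (aa), so II-3 is Aa.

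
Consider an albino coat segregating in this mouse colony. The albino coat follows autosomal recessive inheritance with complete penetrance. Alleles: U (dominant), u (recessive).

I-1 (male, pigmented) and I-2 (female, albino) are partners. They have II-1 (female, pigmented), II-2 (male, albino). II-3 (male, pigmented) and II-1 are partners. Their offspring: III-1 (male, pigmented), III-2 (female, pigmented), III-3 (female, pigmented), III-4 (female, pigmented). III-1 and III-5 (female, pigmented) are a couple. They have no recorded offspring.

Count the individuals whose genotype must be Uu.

Obligate heterozygotes: I-1 is pigmented so carries U and passed u to II-2 (uu), so I-1 is Uu; II-1 is pigmented so carries U and received u from I-2 (uu), so II-1 is Uu.
Every other individual is either homozygous by phenotype or has at least one consistent homozygous assignment, so the count is 2.

2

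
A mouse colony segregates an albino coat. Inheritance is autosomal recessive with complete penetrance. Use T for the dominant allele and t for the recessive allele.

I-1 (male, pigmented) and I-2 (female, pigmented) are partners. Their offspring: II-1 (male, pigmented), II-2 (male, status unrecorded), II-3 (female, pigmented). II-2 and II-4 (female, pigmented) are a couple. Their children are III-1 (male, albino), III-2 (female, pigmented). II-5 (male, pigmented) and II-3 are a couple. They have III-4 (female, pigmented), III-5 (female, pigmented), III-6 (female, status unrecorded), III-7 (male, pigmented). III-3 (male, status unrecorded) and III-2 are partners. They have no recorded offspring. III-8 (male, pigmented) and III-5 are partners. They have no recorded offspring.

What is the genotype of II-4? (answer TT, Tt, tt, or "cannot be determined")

Tt

From phenotype alone, II-4 is TT or Tt.
II-4 is pigmented so carries T and passed t to III-1 (tt), so II-4 is Tt.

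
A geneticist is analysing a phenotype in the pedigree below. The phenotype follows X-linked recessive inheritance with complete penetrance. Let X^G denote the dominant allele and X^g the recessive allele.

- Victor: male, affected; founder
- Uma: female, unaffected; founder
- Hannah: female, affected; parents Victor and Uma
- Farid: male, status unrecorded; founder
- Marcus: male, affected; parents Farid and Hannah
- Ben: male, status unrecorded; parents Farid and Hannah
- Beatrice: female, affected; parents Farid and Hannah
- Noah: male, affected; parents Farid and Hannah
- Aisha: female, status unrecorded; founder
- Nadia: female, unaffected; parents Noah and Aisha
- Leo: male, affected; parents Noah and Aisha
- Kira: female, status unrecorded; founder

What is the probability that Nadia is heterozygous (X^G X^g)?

1

Nadia is unaffected so carries G and received g from Noah (X^g Y), so Nadia is X^G X^g, giving P(X^G X^g) = 1.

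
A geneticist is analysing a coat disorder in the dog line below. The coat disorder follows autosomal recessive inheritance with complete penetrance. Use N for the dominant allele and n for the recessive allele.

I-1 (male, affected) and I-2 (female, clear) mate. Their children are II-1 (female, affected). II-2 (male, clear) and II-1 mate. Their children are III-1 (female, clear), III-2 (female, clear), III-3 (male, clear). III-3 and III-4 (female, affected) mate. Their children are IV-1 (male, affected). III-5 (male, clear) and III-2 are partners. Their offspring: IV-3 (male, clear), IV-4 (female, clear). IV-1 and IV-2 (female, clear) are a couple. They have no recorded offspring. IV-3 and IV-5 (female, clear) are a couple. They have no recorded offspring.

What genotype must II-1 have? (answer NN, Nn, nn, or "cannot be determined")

II-1 is affected, so II-1 is nn.

nn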